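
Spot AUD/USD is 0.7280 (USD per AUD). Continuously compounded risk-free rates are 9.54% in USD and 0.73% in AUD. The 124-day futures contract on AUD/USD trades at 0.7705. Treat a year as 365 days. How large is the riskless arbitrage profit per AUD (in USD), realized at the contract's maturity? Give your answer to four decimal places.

0.0204 per AUD (in USD)

Fair futures: F* = S·e^(carry·T), with carry = (r_USD − r_AUD) = 0.0954 − 0.0073 = 0.0881
F* = 0.7280 · e^(0.0881 × 124/365) = 0.7280 · e^0.029930 = 0.7280 × 1.030382 = 0.7501
Market 0.7705 > fair 0.7501: forward overpriced → cash-and-carry (buy spot, short the forward).
At maturity, profit = |F_mkt − F*| = |0.7705 − 0.7501| = 0.0204 per AUD (in USD)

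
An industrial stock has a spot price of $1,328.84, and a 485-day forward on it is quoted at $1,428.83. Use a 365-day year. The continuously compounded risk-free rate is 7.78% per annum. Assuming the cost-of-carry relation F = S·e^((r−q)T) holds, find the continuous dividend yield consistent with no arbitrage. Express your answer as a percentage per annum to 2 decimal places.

From F = S·e^((r−q)T): (r − q) = ln(F/S)/T
ln(1428.83/1328.84) = ln(1.075246) = 0.072549
(r − q) = 0.072549 / (485/365) = 0.054599
q = r − ln(F/S)/T = 0.0778 − 0.054599 = 0.023201
q = 2.32%

2.32%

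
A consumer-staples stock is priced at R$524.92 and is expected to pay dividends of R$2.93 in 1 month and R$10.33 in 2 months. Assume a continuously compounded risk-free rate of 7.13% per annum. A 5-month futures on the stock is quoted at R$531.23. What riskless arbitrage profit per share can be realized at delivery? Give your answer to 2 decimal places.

PV(dividends) I = 2.93·e^(−0.0713·1/12) + 10.33·e^(−0.0713·2/12) = 13.1206
Fair futures F* = (S − I)·e^(rT) = (524.92 − 13.1206)·e^0.029708 = 511.7994 × 1.030154 = 527.2322
Market R$531.23 > fair 527.2322: forward overpriced → cash-and-carry (borrow at r, buy the stock and collect the dividends, short the forward).
Profit at T = |F_mkt − F*| = |531.23 − 527.2322| = R$4.00 per share

R$4.00 per share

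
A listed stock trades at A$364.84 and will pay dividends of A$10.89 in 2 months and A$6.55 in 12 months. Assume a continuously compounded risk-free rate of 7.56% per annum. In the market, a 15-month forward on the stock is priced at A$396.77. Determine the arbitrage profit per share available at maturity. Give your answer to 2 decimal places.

PV(dividends) I = 10.89·e^(−0.0756·2/12) + 6.55·e^(−0.0756·12/12) = 16.8267
Fair forward F* = (S − I)·e^(rT) = (364.84 − 16.8267)·e^0.094500 = 348.0133 × 1.099109 = 382.5046
Market A$396.77 > fair 382.5046: forward overpriced → cash-and-carry (borrow at r, buy the stock and collect the dividends, short the forward).
Profit at T = |F_mkt − F*| = |396.77 − 382.5046| = A$14.27 per share

A$14.27 per share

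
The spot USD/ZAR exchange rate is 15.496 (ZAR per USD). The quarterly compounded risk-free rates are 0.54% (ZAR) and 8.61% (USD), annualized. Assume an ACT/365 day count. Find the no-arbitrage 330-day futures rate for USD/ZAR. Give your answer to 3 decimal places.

By covered interest parity, F = S · (1+r_ZAR/4)^(4T) / (1+r_USD/4)^(4T)
= 15.496 × 1.004891 / 1.080061 = 15.496 × 0.930402
F = 14.418 ZAR per USD

14.418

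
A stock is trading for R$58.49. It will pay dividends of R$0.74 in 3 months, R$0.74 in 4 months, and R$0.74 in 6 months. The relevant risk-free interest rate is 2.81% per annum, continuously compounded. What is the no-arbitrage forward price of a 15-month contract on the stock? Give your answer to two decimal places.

PV(dividends) I = 0.74·e^(−0.0281·3/12) + 0.74·e^(−0.0281·4/12) + 0.74·e^(−0.0281·6/12)
I = 0.7348 + 0.7331 + 0.7297 = 2.1976
F = (S − I)·e^(rT) = (58.49 − 2.1976) · e^(0.0281·15/12)
= 56.2924 · e^0.035125 = 56.2924 × 1.035749 = R$58.30

R$58.30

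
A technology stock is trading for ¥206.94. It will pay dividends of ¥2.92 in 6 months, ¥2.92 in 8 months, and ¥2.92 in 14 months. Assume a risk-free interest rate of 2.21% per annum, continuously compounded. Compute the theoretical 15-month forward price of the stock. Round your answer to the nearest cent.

¥203.88

PV(dividends) I = 2.92·e^(−0.0221·6/12) + 2.92·e^(−0.0221·8/12) + 2.92·e^(−0.0221·14/12)
I = 2.8879 + 2.8773 + 2.8457 = 8.6109
F = (S − I)·e^(rT) = (206.94 − 8.6109) · e^(0.0221·15/12)
= 198.3291 · e^0.027625 = 198.3291 × 1.028010 = ¥203.88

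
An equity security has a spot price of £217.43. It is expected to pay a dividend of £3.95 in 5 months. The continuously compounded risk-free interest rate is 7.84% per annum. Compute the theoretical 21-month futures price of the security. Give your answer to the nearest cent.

£245.02

PV(dividends) I = 3.95·e^(−0.0784·5/12)
I = 3.8231
F = (S − I)·e^(rT) = (217.43 − 3.8231) · e^(0.0784·21/12)
= 213.6069 · e^0.137200 = 213.6069 × 1.147058 = £245.02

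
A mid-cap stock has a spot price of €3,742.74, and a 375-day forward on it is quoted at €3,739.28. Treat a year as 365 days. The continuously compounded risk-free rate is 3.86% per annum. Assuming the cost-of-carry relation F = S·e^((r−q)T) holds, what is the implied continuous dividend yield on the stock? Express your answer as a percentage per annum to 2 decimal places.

From F = S·e^((r−q)T): (r − q) = ln(F/S)/T
ln(3739.28/3742.74) = ln(0.999076) = -0.000924
(r − q) = -0.000924 / (375/365) = -0.000899
q = r − ln(F/S)/T = 0.0386 + 0.000899 = 0.039499
q = 3.95%

3.95%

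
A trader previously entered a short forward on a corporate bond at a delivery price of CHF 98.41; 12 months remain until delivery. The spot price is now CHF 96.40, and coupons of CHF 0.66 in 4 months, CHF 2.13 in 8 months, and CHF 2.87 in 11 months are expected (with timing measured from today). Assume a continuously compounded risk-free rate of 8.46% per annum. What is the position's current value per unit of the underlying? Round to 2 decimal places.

PV(remaining coupons) I = 0.66·e^(−0.0846·4/12) + 2.13·e^(−0.0846·8/12) + 2.87·e^(−0.0846·11/12) = 5.3107
Current forward F = (S − I)·e^(rT) = (96.40 − 5.3107)·e^(0.0846·12/12) = 91.0893 × 1.088282 = 99.1308
Value (long) = (F − K)·e^(−rT) = (99.1308 − 98.41) × 0.918880 = 0.6623
Short position value = −(long value) = -CHF 0.66

-CHF 0.66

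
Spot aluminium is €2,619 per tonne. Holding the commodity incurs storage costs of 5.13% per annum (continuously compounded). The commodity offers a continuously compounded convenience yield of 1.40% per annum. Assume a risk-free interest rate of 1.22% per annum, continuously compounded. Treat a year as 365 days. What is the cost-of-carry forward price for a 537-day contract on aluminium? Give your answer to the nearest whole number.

Net carry = r + u − y = 0.0122 + 0.0513 − 0.0140 = 0.0495
F = S·e^((r+u−y)T) = 2619 · e^(0.0495 × 537/365) = 2619 · e^0.072826
= 2619 × 1.075543 = €2,817 per tonne

€2,817 per tonne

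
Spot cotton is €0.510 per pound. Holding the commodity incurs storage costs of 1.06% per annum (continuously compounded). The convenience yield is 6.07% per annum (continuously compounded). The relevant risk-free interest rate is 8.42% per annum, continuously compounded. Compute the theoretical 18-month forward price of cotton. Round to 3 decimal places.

Net carry = r + u − y = 0.0842 + 0.0106 − 0.0607 = 0.0341
F = S·e^((r+u−y)T) = 0.510 · e^(0.0341 × 18/12) = 0.510 · e^0.051150
= 0.510 × 1.052481 = €0.537 per pound

€0.537 per pound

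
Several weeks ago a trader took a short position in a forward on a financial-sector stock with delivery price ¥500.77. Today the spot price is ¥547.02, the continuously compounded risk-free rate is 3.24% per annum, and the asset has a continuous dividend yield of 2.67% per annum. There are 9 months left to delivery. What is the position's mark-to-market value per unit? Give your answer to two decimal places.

Current fair forward for the remaining 9 months: F = S·e^((r − q)·T), (r − q) = 0.0324 − 0.0267 = 0.0057
F = 547.02 · e^(0.0057 × 9/12) = 547.02 × 1.004284 = 549.3634
Value of long forward = (F − K)·e^(−rT) = (549.3634 − 500.77) · e^(−0.0324·9/12)
= 48.5934 × 0.975993 = 47.43
Short position value = −(long value) = -¥47.43

-¥47.43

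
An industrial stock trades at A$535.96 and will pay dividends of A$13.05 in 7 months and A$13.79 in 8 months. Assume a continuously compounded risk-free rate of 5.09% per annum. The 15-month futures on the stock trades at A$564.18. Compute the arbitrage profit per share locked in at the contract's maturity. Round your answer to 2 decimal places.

A$20.72 per share

PV(dividends) I = 13.05·e^(−0.0509·7/12) + 13.79·e^(−0.0509·8/12) = 25.9981
Fair futures F* = (S − I)·e^(rT) = (535.96 − 25.9981)·e^0.063625 = 509.9619 × 1.065693 = 543.4628
Market A$564.18 > fair 543.4628: forward overpriced → cash-and-carry (borrow at r, buy the stock and collect the dividends, short the forward).
Profit at T = |F_mkt − F*| = |564.18 − 543.4628| = A$20.72 per share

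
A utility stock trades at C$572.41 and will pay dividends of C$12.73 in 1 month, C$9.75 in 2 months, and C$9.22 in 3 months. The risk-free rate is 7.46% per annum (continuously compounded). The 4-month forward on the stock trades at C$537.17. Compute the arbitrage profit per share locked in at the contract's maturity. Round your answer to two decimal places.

C$17.53 per share

PV(dividends) I = 12.73·e^(−0.0746·1/12) + 9.75·e^(−0.0746·2/12) + 9.22·e^(−0.0746·3/12) = 31.3303
Fair forward F* = (S − I)·e^(rT) = (572.41 − 31.3303)·e^0.024867 = 541.0797 × 1.025179 = 554.7035
Market C$537.17 < fair 554.7035: forward underpriced → reverse cash-and-carry (short the stock, invest proceeds at r, pay the dividends, go long the forward).
Profit at T = |F_mkt − F*| = |537.17 − 554.7035| = C$17.53 per share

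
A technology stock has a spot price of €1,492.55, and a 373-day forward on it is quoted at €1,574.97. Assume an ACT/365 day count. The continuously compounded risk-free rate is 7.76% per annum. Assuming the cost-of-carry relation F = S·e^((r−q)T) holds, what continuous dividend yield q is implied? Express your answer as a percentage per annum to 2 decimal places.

From F = S·e^((r−q)T): (r − q) = ln(F/S)/T
ln(1574.97/1492.55) = ln(1.055221) = 0.053750
(r − q) = 0.053750 / (373/365) = 0.052597
q = r − ln(F/S)/T = 0.0776 − 0.052597 = 0.025003
q = 2.50%

2.50%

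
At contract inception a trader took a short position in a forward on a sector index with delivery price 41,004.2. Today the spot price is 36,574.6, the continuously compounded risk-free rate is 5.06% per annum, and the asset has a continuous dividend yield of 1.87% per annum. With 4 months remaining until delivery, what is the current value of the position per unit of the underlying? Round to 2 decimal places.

Current fair forward for the remaining 4 months: F = S·e^((r − q)·T), (r − q) = 0.0506 − 0.0187 = 0.0319
F = 36574.6 · e^(0.0319 × 4/12) = 36574.6 × 1.01069007 = 36965.5850
Value of long forward = (F − K)·e^(−rT) = (36965.5850 − 41004.2) · e^(−0.0506·4/12)
= -4038.6150 × 0.98327478 = -3971.07
Short position value = −(long value) = 3971.07

3971.07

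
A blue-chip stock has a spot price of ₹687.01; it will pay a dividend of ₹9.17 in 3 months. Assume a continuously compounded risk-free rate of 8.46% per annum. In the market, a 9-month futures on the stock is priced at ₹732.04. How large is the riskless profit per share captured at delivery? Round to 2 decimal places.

PV(dividends) I = 9.17·e^(−0.0846·3/12) = 8.9781
Fair futures F* = (S − I)·e^(rT) = (687.01 − 8.9781)·e^0.063450 = 678.0319 × 1.065506 = 722.4471
Market ₹732.04 > fair 722.4471: forward overpriced → cash-and-carry (borrow at r, buy the stock and collect the dividends, short the forward).
Profit at T = |F_mkt − F*| = |732.04 − 722.4471| = ₹9.59 per share

₹9.59 per share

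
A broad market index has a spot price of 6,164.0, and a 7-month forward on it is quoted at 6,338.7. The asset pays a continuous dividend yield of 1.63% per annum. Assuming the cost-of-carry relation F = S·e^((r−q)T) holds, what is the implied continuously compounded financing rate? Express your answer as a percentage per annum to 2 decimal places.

From F = S·e^((r−q)T): (r − q) = ln(F/S)/T
ln(6338.7/6164.0) = ln(1.028342) = 0.027948
(r − q) = 0.027948 / (7/12) = 0.047911
r = ln(F/S)/T + q = 0.047911 + 0.0163 = 0.064211
r = 6.42%

6.42%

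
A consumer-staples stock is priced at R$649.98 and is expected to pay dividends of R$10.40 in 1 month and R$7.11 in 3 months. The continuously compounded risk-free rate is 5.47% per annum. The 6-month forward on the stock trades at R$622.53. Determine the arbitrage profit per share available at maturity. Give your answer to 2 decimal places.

R$27.62 per share

PV(dividends) I = 10.40·e^(−0.0547·1/12) + 7.11·e^(−0.0547·3/12) = 17.3661
Fair forward F* = (S − I)·e^(rT) = (649.98 − 17.3661)·e^0.027350 = 632.6139 × 1.027727 = 650.1544
Market R$622.53 < fair 650.1544: forward underpriced → reverse cash-and-carry (short the stock, invest proceeds at r, pay the dividends, go long the forward).
Profit at T = |F_mkt − F*| = |622.53 − 650.1544| = R$27.62 per share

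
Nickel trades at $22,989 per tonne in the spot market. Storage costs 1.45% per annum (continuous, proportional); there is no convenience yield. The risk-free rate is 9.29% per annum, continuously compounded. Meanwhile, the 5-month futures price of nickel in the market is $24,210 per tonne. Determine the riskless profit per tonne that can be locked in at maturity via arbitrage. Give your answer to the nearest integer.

Fair futures: F* = S·e^(carry·T), with carry = (r + u) = 0.0929 + 0.0145 = 0.1074
F* = 22989 · e^(0.1074 × 5/12) = 22989 · e^0.044750 = 22989 × 1.045766 = $24041.1146
Market $24210 > fair $24041.1146: forward overpriced → cash-and-carry (buy spot, short the forward).
At maturity, profit = |F_mkt − F*| = |24210 − 24041.1146| = $169 per tonne

$169 per tonne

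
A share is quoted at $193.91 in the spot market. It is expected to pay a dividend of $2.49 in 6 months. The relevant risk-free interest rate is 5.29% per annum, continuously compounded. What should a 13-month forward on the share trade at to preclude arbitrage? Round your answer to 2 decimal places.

PV(dividends) I = 2.49·e^(−0.0529·6/12)
I = 2.4250
F = (S − I)·e^(rT) = (193.91 − 2.4250) · e^(0.0529·13/12)
= 191.4850 · e^0.057308 = 191.4850 × 1.058982 = $202.78

$202.78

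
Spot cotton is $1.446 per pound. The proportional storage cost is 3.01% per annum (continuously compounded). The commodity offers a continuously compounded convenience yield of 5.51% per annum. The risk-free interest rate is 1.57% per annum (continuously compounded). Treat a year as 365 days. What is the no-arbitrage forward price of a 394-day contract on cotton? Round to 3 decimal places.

Net carry = r + u − y = 0.0157 + 0.0301 − 0.0551 = -0.0093
F = S·e^((r+u−y)T) = 1.446 · e^(-0.0093 × 394/365) = 1.446 · e^-0.010039
= 1.446 × 0.990011 = $1.432 per pound

$1.432 per pound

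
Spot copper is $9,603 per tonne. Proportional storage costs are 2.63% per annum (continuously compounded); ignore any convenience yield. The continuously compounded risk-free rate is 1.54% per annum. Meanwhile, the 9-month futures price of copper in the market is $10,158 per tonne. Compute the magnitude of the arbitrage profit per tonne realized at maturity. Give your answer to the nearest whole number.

Fair futures: F* = S·e^(carry·T), with carry = (r + u) = 0.0154 + 0.0263 = 0.0417
F* = 9603 · e^(0.0417 × 9/12) = 9603 · e^0.031275 = 9603 × 1.031769 = $9908.0777
Market $10158 > fair $9908.0777: forward overpriced → cash-and-carry (buy spot, short the forward).
At maturity, profit = |F_mkt − F*| = |10158 − 9908.0777| = $250 per tonne

$250 per tonne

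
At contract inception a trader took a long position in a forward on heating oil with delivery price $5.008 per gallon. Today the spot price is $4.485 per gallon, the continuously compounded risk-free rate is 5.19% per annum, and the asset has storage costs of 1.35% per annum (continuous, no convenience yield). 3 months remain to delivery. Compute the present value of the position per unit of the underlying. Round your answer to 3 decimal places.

Current fair forward for the remaining 3 months: F = S·e^((r + u)·T), (r + u) = 0.0519 + 0.0135 = 0.0654
F = 4.485 · e^(0.0654 × 3/12) = 4.485 × 1.016484 = 4.5589
Value of long forward = (F − K)·e^(−rT) = (4.5589 − 5.008) · e^(−0.0519·3/12)
= -0.4491 × 0.987109 = -0.443

-$0.443 per gallon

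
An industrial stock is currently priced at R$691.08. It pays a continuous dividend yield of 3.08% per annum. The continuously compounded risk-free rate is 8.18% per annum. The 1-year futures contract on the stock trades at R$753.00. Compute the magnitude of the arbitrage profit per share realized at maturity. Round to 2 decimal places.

Fair futures: F* = S·e^(carry·T), with carry = (r − q) = 0.0818 − 0.0308 = 0.0510
F* = 691.08 · e^(0.0510 × 1) = 691.08 · e^0.051000 = 691.08 × 1.052323 = R$727.2394
Market R$753.00 > fair R$727.2394: forward overpriced → cash-and-carry (buy spot, short the forward).
At maturity, profit = |F_mkt − F*| = |753.00 − 727.2394| = R$25.76 per share

R$25.76 per share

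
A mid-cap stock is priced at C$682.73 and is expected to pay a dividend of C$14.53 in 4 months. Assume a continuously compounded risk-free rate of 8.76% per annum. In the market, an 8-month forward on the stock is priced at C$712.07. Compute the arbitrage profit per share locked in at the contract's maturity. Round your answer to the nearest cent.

PV(dividends) I = 14.53·e^(−0.0876·4/12) = 14.1119
Fair forward F* = (S − I)·e^(rT) = (682.73 − 14.1119)·e^0.058400 = 668.6181 × 1.060139 = 708.8281
Market C$712.07 > fair 708.8281: forward overpriced → cash-and-carry (borrow at r, buy the stock and collect the dividends, short the forward).
Profit at T = |F_mkt − F*| = |712.07 − 708.8281| = C$3.24 per share

C$3.24 per share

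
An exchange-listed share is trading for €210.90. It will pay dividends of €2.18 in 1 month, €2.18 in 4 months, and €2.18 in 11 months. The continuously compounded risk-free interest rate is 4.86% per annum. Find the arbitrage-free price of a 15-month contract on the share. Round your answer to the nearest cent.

PV(dividends) I = 2.18·e^(−0.0486·1/12) + 2.18·e^(−0.0486·4/12) + 2.18·e^(−0.0486·11/12)
I = 2.1712 + 2.1450 + 2.0850 = 6.4012
F = (S − I)·e^(rT) = (210.90 − 6.4012) · e^(0.0486·15/12)
= 204.4988 · e^0.060750 = 204.4988 × 1.062633 = €217.31

€217.31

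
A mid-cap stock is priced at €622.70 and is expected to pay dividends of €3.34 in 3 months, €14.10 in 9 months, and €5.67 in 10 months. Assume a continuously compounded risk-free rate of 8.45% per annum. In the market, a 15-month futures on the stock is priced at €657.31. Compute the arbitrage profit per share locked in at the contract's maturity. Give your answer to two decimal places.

PV(dividends) I = 3.34·e^(−0.0845·3/12) + 14.10·e^(−0.0845·9/12) + 5.67·e^(−0.0845·10/12) = 21.7888
Fair futures F* = (S − I)·e^(rT) = (622.70 − 21.7888)·e^0.105625 = 600.9112 × 1.111405 = 667.8557
Market €657.31 < fair 667.8557: forward underpriced → reverse cash-and-carry (short the stock, invest proceeds at r, pay the dividends, go long the forward).
Profit at T = |F_mkt − F*| = |657.31 − 667.8557| = €10.55 per share

€10.55 per share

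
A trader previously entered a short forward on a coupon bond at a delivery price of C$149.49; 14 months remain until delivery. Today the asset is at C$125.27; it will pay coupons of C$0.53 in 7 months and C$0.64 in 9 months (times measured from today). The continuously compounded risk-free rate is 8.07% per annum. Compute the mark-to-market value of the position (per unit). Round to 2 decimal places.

C$11.90

PV(remaining coupons) I = 0.53·e^(−0.0807·7/12) + 0.64·e^(−0.0807·9/12) = 1.1080
Current forward F = (S − I)·e^(rT) = (125.27 − 1.1080)·e^(0.0807·14/12) = 124.1620 × 1.098725 = 136.4199
Value (long) = (F − K)·e^(−rT) = (136.4199 − 149.49) × 0.910146 = -11.8957
Short position value = −(long value) = C$11.90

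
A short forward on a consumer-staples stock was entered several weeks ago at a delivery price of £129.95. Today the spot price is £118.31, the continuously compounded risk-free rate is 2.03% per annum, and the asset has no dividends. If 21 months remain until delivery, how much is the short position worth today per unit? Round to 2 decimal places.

Current fair forward for the remaining 21 months: F = S·e^(r·T), r = 0.0203
F = 118.31 · e^(0.0203 × 21/12) = 118.31 × 1.036164 = 122.5886
Value of long forward = (F − K)·e^(−rT) = (122.5886 − 129.95) · e^(−0.0203·21/12)
= -7.3614 × 0.965099 = -7.10
Short position value = −(long value) = £7.10

£7.10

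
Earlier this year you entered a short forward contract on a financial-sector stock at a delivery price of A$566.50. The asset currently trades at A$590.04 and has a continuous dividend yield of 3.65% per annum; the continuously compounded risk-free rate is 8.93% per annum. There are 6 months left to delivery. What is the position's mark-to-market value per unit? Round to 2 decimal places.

-A$37.61

Current fair forward for the remaining 6 months: F = S·e^((r − q)·T), (r − q) = 0.0893 − 0.0365 = 0.0528
F = 590.04 · e^(0.0528 × 6/12) = 590.04 × 1.026752 = 605.8248
Value of long forward = (F − K)·e^(−rT) = (605.8248 − 566.50) · e^(−0.0893·6/12)
= 39.3248 × 0.956332 = 37.61
Short position value = −(long value) = -A$37.61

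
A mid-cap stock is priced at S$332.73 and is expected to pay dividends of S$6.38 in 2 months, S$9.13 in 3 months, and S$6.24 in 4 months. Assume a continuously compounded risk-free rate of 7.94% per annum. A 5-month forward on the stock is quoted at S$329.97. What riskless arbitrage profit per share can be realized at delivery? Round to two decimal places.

PV(dividends) I = 6.38·e^(−0.0794·2/12) + 9.13·e^(−0.0794·3/12) + 6.24·e^(−0.0794·4/12) = 21.3237
Fair forward F* = (S − I)·e^(rT) = (332.73 − 21.3237)·e^0.033083 = 311.4063 × 1.033636 = 321.8808
Market S$329.97 > fair 321.8808: forward overpriced → cash-and-carry (borrow at r, buy the stock and collect the dividends, short the forward).
Profit at T = |F_mkt − F*| = |329.97 − 321.8808| = S$8.09 per share

S$8.09 per share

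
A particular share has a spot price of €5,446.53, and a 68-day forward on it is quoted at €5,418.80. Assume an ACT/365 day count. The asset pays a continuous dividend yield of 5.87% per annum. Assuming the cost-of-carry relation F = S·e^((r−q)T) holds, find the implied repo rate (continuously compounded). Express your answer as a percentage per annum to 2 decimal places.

From F = S·e^((r−q)T): (r − q) = ln(F/S)/T
ln(5418.80/5446.53) = ln(0.994909) = -0.005104
(r − q) = -0.005104 / (68/365) = -0.027396
r = ln(F/S)/T + q = -0.027396 + 0.0587 = 0.031304
r = 3.13%

3.13%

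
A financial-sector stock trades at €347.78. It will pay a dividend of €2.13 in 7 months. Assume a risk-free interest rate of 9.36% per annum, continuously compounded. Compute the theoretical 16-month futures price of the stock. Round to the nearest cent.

€391.72

PV(dividends) I = 2.13·e^(−0.0936·7/12)
I = 2.0168
F = (S − I)·e^(rT) = (347.78 − 2.0168) · e^(0.0936·16/12)
= 345.7632 · e^0.124800 = 345.7632 × 1.132922 = €391.72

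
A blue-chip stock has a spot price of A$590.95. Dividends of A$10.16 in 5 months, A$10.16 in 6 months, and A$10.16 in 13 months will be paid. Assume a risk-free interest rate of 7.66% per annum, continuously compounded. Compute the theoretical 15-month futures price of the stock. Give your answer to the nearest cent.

A$618.45

PV(dividends) I = 10.16·e^(−0.0766·5/12) + 10.16·e^(−0.0766·6/12) + 10.16·e^(−0.0766·13/12)
I = 9.8408 + 9.7782 + 9.3509 = 28.9699
F = (S − I)·e^(rT) = (590.95 − 28.9699) · e^(0.0766·15/12)
= 561.9801 · e^0.095750 = 561.9801 × 1.100484 = A$618.45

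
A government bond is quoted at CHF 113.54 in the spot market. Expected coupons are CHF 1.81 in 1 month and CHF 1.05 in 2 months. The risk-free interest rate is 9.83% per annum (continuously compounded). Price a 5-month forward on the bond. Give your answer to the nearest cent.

PV(coupons) I = 1.81·e^(−0.0983·1/12) + 1.05·e^(−0.0983·2/12)
I = 1.7952 + 1.0329 = 2.8281
F = (S − I)·e^(rT) = (113.54 − 2.8281) · e^(0.0983·5/12)
= 110.7119 · e^0.040958 = 110.7119 × 1.041808 = CHF 115.34

CHF 115.34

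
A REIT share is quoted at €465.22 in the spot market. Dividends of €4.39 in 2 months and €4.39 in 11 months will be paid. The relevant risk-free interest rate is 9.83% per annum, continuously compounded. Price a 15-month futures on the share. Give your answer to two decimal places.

€516.62

PV(dividends) I = 4.39·e^(−0.0983·2/12) + 4.39·e^(−0.0983·11/12)
I = 4.3187 + 4.0117 = 8.3304
F = (S − I)·e^(rT) = (465.22 − 8.3304) · e^(0.0983·15/12)
= 456.8896 · e^0.122875 = 456.8896 × 1.130743 = €516.62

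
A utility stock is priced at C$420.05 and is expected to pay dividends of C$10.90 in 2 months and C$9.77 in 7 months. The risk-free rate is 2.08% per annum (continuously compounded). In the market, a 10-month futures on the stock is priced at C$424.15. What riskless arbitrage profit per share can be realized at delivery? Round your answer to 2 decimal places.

C$17.63 per share

PV(dividends) I = 10.90·e^(−0.0208·2/12) + 9.77·e^(−0.0208·7/12) = 20.5145
Fair futures F* = (S − I)·e^(rT) = (420.05 − 20.5145)·e^0.017333 = 399.5355 × 1.017484 = 406.5210
Market C$424.15 > fair 406.5210: forward overpriced → cash-and-carry (borrow at r, buy the stock and collect the dividends, short the forward).
Profit at T = |F_mkt − F*| = |424.15 − 406.5210| = C$17.63 per share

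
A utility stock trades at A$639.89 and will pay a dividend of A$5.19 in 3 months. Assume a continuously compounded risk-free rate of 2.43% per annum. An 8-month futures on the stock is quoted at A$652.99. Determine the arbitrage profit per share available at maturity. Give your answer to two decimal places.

A$7.89 per share

PV(dividends) I = 5.19·e^(−0.0243·3/12) = 5.1586
Fair futures F* = (S − I)·e^(rT) = (639.89 − 5.1586)·e^0.016200 = 634.7314 × 1.016332 = 645.0978
Market A$652.99 > fair 645.0978: forward overpriced → cash-and-carry (borrow at r, buy the stock and collect the dividends, short the forward).
Profit at T = |F_mkt − F*| = |652.99 − 645.0978| = A$7.89 per share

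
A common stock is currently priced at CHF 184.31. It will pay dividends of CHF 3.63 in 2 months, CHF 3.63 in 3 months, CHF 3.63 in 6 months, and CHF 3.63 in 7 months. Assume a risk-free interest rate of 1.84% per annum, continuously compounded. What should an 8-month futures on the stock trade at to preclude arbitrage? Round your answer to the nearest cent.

PV(dividends) I = 3.63·e^(−0.0184·2/12) + 3.63·e^(−0.0184·3/12) + 3.63·e^(−0.0184·6/12) + 3.63·e^(−0.0184·7/12)
I = 3.6189 + 3.6133 + 3.5968 + 3.5912 = 14.4202
F = (S − I)·e^(rT) = (184.31 − 14.4202) · e^(0.0184·8/12)
= 169.8898 · e^0.012267 = 169.8898 × 1.012343 = CHF 171.99

CHF 171.99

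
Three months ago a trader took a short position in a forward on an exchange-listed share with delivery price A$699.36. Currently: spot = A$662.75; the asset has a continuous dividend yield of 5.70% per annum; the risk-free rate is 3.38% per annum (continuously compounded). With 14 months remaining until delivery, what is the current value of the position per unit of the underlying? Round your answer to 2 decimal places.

Current fair forward for the remaining 14 months: F = S·e^((r − q)·T), (r − q) = 0.0338 − 0.0570 = -0.0232
F = 662.75 · e^(-0.0232 × 14/12) = 662.75 × 0.973296 = 645.0519
Value of long forward = (F − K)·e^(−rT) = (645.0519 − 699.36) · e^(−0.0338·14/12)
= -54.3081 × 0.961334 = -52.21
Short position value = −(long value) = A$52.21

A$52.21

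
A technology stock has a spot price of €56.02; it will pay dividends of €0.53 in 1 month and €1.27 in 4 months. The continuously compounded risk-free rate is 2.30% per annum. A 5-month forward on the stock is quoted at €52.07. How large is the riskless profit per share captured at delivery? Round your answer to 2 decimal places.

€2.68 per share

PV(dividends) I = 0.53·e^(−0.0230·1/12) + 1.27·e^(−0.0230·4/12) = 1.7893
Fair forward F* = (S − I)·e^(rT) = (56.02 − 1.7893)·e^0.009583 = 54.2307 × 1.009629 = 54.7529
Market €52.07 < fair 54.7529: forward underpriced → reverse cash-and-carry (short the stock, invest proceeds at r, pay the dividends, go long the forward).
Profit at T = |F_mkt − F*| = |52.07 − 54.7529| = €2.68 per share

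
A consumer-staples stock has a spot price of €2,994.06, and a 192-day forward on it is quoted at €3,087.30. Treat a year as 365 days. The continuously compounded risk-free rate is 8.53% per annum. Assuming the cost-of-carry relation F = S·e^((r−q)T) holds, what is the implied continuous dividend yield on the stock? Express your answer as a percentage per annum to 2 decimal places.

From F = S·e^((r−q)T): (r − q) = ln(F/S)/T
ln(3087.30/2994.06) = ln(1.031142) = 0.030667
(r − q) = 0.030667 / (192/365) = 0.058299
q = r − ln(F/S)/T = 0.0853 − 0.058299 = 0.027001
q = 2.70%

2.70%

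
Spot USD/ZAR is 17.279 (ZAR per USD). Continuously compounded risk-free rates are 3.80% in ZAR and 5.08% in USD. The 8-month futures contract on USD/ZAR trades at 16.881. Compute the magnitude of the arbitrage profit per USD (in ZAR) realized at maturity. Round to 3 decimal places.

0.251 per USD (in ZAR)

Fair futures: F* = S·e^(carry·T), with carry = (r_ZAR − r_USD) = 0.0380 − 0.0508 = -0.0128
F* = 17.279 · e^(-0.0128 × 8/12) = 17.279 · e^-0.008533 = 17.279 × 0.991503 = 17.1322
Market 16.881 < fair 17.1322: forward underpriced → reverse cash-and-carry (short spot, go long the forward).
At maturity, profit = |F_mkt − F*| = |16.881 − 17.1322| = 0.251 per USD (in ZAR)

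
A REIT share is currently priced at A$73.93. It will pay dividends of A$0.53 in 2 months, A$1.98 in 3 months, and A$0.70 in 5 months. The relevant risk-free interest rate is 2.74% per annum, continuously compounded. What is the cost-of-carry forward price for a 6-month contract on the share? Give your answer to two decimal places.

PV(dividends) I = 0.53·e^(−0.0274·2/12) + 1.98·e^(−0.0274·3/12) + 0.70·e^(−0.0274·5/12)
I = 0.5276 + 1.9665 + 0.6921 = 3.1862
F = (S − I)·e^(rT) = (73.93 − 3.1862) · e^(0.0274·6/12)
= 70.7438 · e^0.013700 = 70.7438 × 1.013794 = A$71.72

A$71.72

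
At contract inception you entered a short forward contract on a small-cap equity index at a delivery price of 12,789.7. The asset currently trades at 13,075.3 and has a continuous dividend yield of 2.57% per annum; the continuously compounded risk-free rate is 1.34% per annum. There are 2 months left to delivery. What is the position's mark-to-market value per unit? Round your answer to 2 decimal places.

-258.25

Current fair forward for the remaining 2 months: F = S·e^((r − q)·T), (r − q) = 0.0134 − 0.0257 = -0.0123
F = 13075.3 · e^(-0.0123 × 2/12) = 13075.3 × 0.99795210 = 13048.5231
Value of long forward = (F − K)·e^(−rT) = (13048.5231 − 12789.7) · e^(−0.0134·2/12)
= 258.8231 × 0.99776916 = 258.25
Short position value = −(long value) = -258.25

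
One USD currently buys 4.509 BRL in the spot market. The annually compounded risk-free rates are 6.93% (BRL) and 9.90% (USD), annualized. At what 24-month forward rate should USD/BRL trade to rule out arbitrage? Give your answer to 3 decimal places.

By covered interest parity, F = S · (1+r_BRL)^T / (1+r_USD)^T
= 4.509 × 1.143402 / 1.207801 = 4.509 × 0.946681
F = 4.269 BRL per USD

4.269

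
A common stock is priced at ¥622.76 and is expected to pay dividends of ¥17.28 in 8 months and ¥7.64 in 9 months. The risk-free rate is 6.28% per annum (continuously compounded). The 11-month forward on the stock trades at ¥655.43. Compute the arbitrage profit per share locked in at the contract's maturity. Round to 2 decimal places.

PV(dividends) I = 17.28·e^(−0.0628·8/12) + 7.64·e^(−0.0628·9/12) = 23.8600
Fair forward F* = (S − I)·e^(rT) = (622.76 − 23.8600)·e^0.057567 = 598.9000 × 1.059256 = 634.3884
Market ¥655.43 > fair 634.3884: forward overpriced → cash-and-carry (borrow at r, buy the stock and collect the dividends, short the forward).
Profit at T = |F_mkt − F*| = |655.43 − 634.3884| = ¥21.04 per share

¥21.04 per share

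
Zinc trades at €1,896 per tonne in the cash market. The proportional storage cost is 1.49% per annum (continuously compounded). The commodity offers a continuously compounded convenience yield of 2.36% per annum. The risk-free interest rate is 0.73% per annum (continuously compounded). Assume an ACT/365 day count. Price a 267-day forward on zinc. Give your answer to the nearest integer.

€1,894 per tonne

Net carry = r + u − y = 0.0073 + 0.0149 − 0.0236 = -0.0014
F = S·e^((r+u−y)T) = 1896 · e^(-0.0014 × 267/365) = 1896 · e^-0.001024
= 1896 × 0.998977 = €1,894 per tonne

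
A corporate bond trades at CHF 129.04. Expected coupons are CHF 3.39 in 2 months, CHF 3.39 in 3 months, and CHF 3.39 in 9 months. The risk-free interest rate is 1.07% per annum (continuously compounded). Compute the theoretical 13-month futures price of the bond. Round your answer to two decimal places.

PV(coupons) I = 3.39·e^(−0.0107·2/12) + 3.39·e^(−0.0107·3/12) + 3.39·e^(−0.0107·9/12)
I = 3.3840 + 3.3809 + 3.3629 = 10.1278
F = (S − I)·e^(rT) = (129.04 − 10.1278) · e^(0.0107·13/12)
= 118.9122 · e^0.011592 = 118.9122 × 1.011659 = CHF 120.30

CHF 120.30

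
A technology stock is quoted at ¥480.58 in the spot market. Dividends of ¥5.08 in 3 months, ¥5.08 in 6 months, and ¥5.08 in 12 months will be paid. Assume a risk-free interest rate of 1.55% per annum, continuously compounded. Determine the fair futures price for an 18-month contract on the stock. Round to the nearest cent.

PV(dividends) I = 5.08·e^(−0.0155·3/12) + 5.08·e^(−0.0155·6/12) + 5.08·e^(−0.0155·12/12)
I = 5.0604 + 5.0408 + 5.0019 = 15.1031
F = (S − I)·e^(rT) = (480.58 − 15.1031) · e^(0.0155·18/12)
= 465.4769 · e^0.023250 = 465.4769 × 1.023522 = ¥476.43

¥476.43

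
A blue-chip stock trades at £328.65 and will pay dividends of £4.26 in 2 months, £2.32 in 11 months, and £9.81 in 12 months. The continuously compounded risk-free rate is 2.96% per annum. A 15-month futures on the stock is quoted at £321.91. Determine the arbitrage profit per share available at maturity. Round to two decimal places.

£2.50 per share

PV(dividends) I = 4.26·e^(−0.0296·2/12) + 2.32·e^(−0.0296·11/12) + 9.81·e^(−0.0296·12/12) = 16.0208
Fair futures F* = (S − I)·e^(rT) = (328.65 − 16.0208)·e^0.037000 = 312.6292 × 1.037693 = 324.4131
Market £321.91 < fair 324.4131: forward underpriced → reverse cash-and-carry (short the stock, invest proceeds at r, pay the dividends, go long the forward).
Profit at T = |F_mkt − F*| = |321.91 − 324.4131| = £2.50 per share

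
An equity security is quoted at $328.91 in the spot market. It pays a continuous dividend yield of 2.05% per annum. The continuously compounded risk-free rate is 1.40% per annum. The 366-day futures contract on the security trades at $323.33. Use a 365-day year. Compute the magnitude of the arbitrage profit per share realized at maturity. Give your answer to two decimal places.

Fair futures: F* = S·e^(carry·T), with carry = (r − q) = 0.0140 − 0.0205 = -0.0065
F* = 328.91 · e^(-0.0065 × 366/365) = 328.91 · e^-0.006518 = 328.91 × 0.993503 = $326.7731
Market $323.33 < fair $326.7731: forward underpriced → reverse cash-and-carry (short spot, go long the forward).
At maturity, profit = |F_mkt − F*| = |323.33 − 326.7731| = $3.44 per share

$3.44 per share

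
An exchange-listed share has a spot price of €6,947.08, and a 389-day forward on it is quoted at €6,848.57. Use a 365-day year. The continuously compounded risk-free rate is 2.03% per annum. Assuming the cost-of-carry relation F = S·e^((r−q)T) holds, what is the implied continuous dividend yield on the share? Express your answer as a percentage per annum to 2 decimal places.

3.37%

From F = S·e^((r−q)T): (r − q) = ln(F/S)/T
ln(6848.57/6947.08) = ln(0.985820) = -0.014281
(r − q) = -0.014281 / (389/365) = -0.013400
q = r − ln(F/S)/T = 0.0203 + 0.013400 = 0.033700
q = 3.37%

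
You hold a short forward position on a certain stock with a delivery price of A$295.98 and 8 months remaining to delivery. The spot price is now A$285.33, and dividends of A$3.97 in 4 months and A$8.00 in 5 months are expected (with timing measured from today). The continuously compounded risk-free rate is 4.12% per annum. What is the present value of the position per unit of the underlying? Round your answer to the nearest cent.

A$14.41

PV(remaining dividends) I = 3.97·e^(−0.0412·4/12) + 8.00·e^(−0.0412·5/12) = 11.7797
Current forward F = (S − I)·e^(rT) = (285.33 − 11.7797)·e^(0.0412·8/12) = 273.5503 × 1.027847 = 281.1679
Value (long) = (F − K)·e^(−rT) = (281.1679 − 295.98) × 0.972907 = -14.4108
Short position value = −(long value) = A$14.41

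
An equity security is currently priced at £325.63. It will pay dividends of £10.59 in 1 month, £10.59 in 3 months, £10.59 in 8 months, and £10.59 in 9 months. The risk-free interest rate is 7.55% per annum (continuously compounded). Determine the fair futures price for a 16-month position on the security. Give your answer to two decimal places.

PV(dividends) I = 10.59·e^(−0.0755·1/12) + 10.59·e^(−0.0755·3/12) + 10.59·e^(−0.0755·8/12) + 10.59·e^(−0.0755·9/12)
I = 10.5236 + 10.3920 + 10.0702 + 10.0070 = 40.9928
F = (S − I)·e^(rT) = (325.63 − 40.9928) · e^(0.0755·16/12)
= 284.6372 · e^0.100667 = 284.6372 × 1.105908 = £314.78

£314.78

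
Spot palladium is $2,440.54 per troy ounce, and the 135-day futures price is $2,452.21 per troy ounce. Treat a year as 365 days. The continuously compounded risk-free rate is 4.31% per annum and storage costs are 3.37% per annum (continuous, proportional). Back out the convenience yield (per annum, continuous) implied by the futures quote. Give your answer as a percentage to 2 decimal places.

F = S·e^((r+u−y)T) ⇒ (r+u−y) = ln(F/S)/T
ln(2452.21/2440.54) = 0.004770; /T ⇒ 0.012897
y = r + u − ln(F/S)/T = 0.0431 + 0.0337 − 0.012897 = 0.063903
y = 6.39%

6.39%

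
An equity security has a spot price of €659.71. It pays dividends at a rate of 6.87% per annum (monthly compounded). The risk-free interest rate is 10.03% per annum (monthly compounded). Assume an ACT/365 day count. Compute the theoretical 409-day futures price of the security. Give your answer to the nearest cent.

F = S · (1+r/12)^(12T) / (1+q/12)^(12T)
= 659.71 × 1.118428 / 1.079785 = 659.71 × 1.035788
F = €683.32

€683.32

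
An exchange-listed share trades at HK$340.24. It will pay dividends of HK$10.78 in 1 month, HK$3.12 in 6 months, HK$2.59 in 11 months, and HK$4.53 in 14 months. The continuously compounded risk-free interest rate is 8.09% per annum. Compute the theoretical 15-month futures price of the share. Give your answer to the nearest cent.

PV(dividends) I = 10.78·e^(−0.0809·1/12) + 3.12·e^(−0.0809·6/12) + 2.59·e^(−0.0809·11/12) + 4.53·e^(−0.0809·14/12)
I = 10.7076 + 2.9963 + 2.4049 + 4.1220 = 20.2308
F = (S − I)·e^(rT) = (340.24 − 20.2308) · e^(0.0809·15/12)
= 320.0092 · e^0.101125 = 320.0092 × 1.106415 = HK$354.06

HK$354.06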